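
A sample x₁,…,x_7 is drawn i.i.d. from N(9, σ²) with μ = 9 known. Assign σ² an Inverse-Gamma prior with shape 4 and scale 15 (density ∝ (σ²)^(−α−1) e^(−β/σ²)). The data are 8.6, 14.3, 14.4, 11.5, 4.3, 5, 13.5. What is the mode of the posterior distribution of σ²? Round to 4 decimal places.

Sum of squared deviations about the known mean: SS = (8.6−9)² + (14.3−9)² + (14.4−9)² + (11.5−9)² + (4.3−9)² + (5−9)² + (13.5−9)² = 122.
The Normal likelihood contributes (σ²)^(−n/2) exp(−SS/(2σ²)), so the posterior is Inverse-Gamma(α + n/2, β + SS/2) = Inverse-Gamma(7.5, 76).
The mode of Inverse-Gamma(a, b) is b/(a+1) = 76/8.5 ≈ 8.9412.

σ̂²_MAP = 8.9412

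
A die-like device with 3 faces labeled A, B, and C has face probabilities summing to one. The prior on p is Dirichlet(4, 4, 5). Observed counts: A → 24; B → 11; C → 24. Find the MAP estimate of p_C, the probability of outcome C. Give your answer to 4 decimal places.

The posterior is Dirichlet(αᵢ + nᵢ) = Dirichlet(28, 15, 29).
For a Dirichlet(a₁,…,a_K) with all aᵢ > 1, the mode has j-th component (aⱼ − 1)/(Σaᵢ − K).
Here Σaᵢ = 72 and K = 3, so p_C = (29 − 1)/(72 − 3) = 28/69 ≈ 0.4058.

MAP estimate of p_C = 0.4058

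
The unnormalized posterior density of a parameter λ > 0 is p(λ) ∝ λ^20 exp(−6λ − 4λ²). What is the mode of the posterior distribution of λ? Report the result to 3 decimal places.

λ̂_MAP = 1.250

ℓ'(λ) = 20/λ − 6 − 8λ. Setting this to zero and multiplying by λ: 8λ² + 6λ − 20 = 0.
λ = (−6 + √(6² + 4·8·20)) / (2·8) = (−6 + √676) / 16 = (−6 + 26)/16 = 5/4.
ℓ''(λ) = −20/λ² − 8 < 0, confirming a maximum.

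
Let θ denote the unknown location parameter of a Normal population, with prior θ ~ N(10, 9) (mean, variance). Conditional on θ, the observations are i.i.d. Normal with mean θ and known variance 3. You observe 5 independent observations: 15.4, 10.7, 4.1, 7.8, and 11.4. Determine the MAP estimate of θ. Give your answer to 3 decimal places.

n = 5; x̄ = (15.4 + 10.7 + 4.1 + 7.8 + 11.4)/5 = 49.4/5 = 9.88.
For a Normal prior and Normal likelihood with known variance, the posterior is Normal; its mode equals its mean, the precision-weighted average.
Prior precision 1/σ₀² = 1/9; data precision n/σ² = 5/3.
θ̂ = ((1/9)·10 + (5/3)·9.88) / (1/9 + 5/3) = (791/45)/(16/9) = 9.8875 ≈ 9.888.

θ̂_MAP = 9.888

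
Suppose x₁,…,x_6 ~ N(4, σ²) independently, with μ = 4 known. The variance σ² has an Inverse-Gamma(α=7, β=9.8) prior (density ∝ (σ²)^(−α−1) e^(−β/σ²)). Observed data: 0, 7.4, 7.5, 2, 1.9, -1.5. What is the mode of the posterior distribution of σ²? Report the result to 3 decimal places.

Sum of squared deviations about the known mean: SS = (0−4)² + (7.4−4)² + (7.5−4)² + (2−4)² + (1.9−4)² + (-1.5−4)² = 78.47.
The Normal likelihood contributes (σ²)^(−n/2) exp(−SS/(2σ²)), so the posterior is Inverse-Gamma(α + n/2, β + SS/2) = Inverse-Gamma(10, 49.035).
The mode of Inverse-Gamma(a, b) is b/(a+1) = 49.035/11 ≈ 4.458.

σ̂²_MAP = 4.458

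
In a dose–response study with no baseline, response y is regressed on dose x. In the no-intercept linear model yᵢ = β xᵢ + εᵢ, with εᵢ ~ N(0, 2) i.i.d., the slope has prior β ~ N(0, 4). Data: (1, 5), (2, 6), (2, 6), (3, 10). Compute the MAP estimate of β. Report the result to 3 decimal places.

log p(β | y) = −Σ(yᵢ − βxᵢ)²/(2·2) − β²/(2·4) + const.
Setting the derivative to zero: Σxᵢ(yᵢ − βxᵢ)/2 − β/4 = 0, so β = Σxᵢyᵢ / (Σxᵢ² + σ²/τ²).
Σxᵢyᵢ = 1·5 + 2·6 + 2·6 + 3·10 = 59; Σxᵢ² = 18; σ²/τ² = 0.5.
β̂_MAP = 59 / (18 + 0.5) = 59/18.5 ≈ 3.189.

β̂_MAP = 3.189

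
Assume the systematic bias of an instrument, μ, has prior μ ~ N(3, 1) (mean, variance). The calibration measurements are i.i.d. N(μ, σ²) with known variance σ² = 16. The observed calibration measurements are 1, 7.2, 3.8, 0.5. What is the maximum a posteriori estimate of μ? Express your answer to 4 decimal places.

n = 4; x̄ = (1 + 7.2 + 3.8 + 0.5)/4 = 12.5/4 = 3.125.
For a Normal prior and Normal likelihood with known variance, the posterior is Normal; its mode equals its mean, the precision-weighted average.
Prior precision 1/σ₀² = 1/1 = 1; data precision n/σ² = 4/16 = 0.25.
μ̂ = (1·3 + 0.25·3.125) / (1 + 0.25) = 3.78125/1.25 = 3.0250.

μ̂_MAP = 3.0250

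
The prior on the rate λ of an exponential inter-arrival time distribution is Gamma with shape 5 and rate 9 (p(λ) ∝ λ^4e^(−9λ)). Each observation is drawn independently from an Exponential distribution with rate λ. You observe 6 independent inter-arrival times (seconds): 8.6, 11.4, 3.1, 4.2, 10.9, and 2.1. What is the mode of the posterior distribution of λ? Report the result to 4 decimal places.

λ̂_MAP = 0.2028

The Exponential(rate=λ) likelihood is ∝ λ^n e^(−λΣtᵢ). Here n = 6 and Σtᵢ = 8.6 + 11.4 + 3.1 + 4.2 + 10.9 + 2.1 = 40.3.
Posterior ∝ λ^4e^(−9λ) · λ^6e^(−40.3λ) = λ^10e^(−49.3λ), i.e. Gamma(11, 49.3).
Mode = (a−1)/b = 10/49.3 ≈ 0.2028.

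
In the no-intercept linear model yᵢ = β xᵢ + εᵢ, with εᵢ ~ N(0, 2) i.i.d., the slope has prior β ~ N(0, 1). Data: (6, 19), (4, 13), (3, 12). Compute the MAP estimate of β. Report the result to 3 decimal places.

log p(β | y) = −Σ(yᵢ − βxᵢ)²/(2·2) − β²/(2·1) + const.
Setting the derivative to zero: Σxᵢ(yᵢ − βxᵢ)/2 − β/1 = 0, so β = Σxᵢyᵢ / (Σxᵢ² + σ²/τ²).
Σxᵢyᵢ = 6·19 + 4·13 + 3·12 = 202; Σxᵢ² = 61; σ²/τ² = 2.
β̂_MAP = 202 / (61 + 2) = 202/63 ≈ 3.206.

β̂_MAP = 3.206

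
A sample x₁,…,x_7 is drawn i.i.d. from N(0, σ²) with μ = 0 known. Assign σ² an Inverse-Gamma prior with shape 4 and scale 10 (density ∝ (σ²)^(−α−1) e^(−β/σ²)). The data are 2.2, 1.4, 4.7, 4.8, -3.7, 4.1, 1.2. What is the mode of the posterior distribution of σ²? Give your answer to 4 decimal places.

Sum of squared deviations about the known mean: SS = (2.2−0)² + (1.4−0)² + (4.7−0)² + (4.8−0)² + (-3.7−0)² + (4.1−0)² + (1.2−0)² = 83.87.
The Normal likelihood contributes (σ²)^(−n/2) exp(−SS/(2σ²)), so the posterior is Inverse-Gamma(α + n/2, β + SS/2) = Inverse-Gamma(7.5, 51.935).
The mode of Inverse-Gamma(a, b) is b/(a+1) = 51.935/8.5 ≈ 6.1100.

σ̂²_MAP = 6.1100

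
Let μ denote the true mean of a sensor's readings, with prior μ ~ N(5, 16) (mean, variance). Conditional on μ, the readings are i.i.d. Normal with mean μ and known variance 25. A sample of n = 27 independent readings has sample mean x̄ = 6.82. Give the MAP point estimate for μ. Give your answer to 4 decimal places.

n = 27, x̄ = 6.82.
For a Normal prior and Normal likelihood with known variance, the posterior is Normal; its mode equals its mean, the precision-weighted average.
Prior precision 1/σ₀² = 1/16 = 0.0625; data precision n/σ² = 27/25 = 1.08.
μ̂ = (0.0625·5 + 1.08·6.82) / (0.0625 + 1.08) = 7.6781/1.1425 = 76781/11425 ≈ 6.7204.

μ̂_MAP = 6.7204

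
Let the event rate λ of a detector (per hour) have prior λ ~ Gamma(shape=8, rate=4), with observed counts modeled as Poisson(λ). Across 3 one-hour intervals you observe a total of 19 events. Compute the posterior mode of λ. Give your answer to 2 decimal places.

Σxᵢ = 19, n = 3.
Posterior ∝ λ^7e^(−4λ) · λ^19e^(−3λ) = λ^26e^(−7λ), i.e. Gamma(shape=27, rate=7).
The mode of a Gamma(a, b) with a ≥ 1 (shape–rate) is (a−1)/b = 26/7 ≈ 3.71.

λ̂_MAP = 3.71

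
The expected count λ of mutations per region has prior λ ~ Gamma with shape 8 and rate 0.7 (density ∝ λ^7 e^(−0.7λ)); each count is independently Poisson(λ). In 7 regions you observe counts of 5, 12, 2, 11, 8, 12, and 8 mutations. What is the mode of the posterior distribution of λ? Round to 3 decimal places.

λ̂_MAP = 8.442

Σxᵢ = 5+12+2+11+8+12+8 = 58, with n = 7.
Posterior ∝ λ^7e^(−0.7λ) · λ^58e^(−7λ) = λ^65e^(−7.7λ), i.e. Gamma(shape=66, rate=7.7).
The mode of a Gamma(a, b) with a ≥ 1 (shape–rate) is (a−1)/b = 65/7.7 ≈ 8.442.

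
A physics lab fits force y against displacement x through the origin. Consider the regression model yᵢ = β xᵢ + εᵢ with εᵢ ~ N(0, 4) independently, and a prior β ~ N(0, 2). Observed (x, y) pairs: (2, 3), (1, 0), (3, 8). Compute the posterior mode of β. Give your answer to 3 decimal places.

log p(β | y) = −Σ(yᵢ − βxᵢ)²/(2·4) − β²/(2·2) + const.
Setting the derivative to zero: Σxᵢ(yᵢ − βxᵢ)/4 − β/2 = 0, so β = Σxᵢyᵢ / (Σxᵢ² + σ²/τ²).
Σxᵢyᵢ = 2·3 + 1·0 + 3·8 = 30; Σxᵢ² = 14; σ²/τ² = 2.
β̂_MAP = 30 / (14 + 2) = 30/16 ≈ 1.875.

β̂_MAP = 1.875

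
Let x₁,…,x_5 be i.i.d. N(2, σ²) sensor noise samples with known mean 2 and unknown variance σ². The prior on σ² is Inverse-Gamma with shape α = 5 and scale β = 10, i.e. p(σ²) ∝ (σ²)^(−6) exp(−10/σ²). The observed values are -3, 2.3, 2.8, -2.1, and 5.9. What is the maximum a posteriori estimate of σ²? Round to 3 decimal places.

Sum of squared deviations about the known mean: SS = (-3−2)² + (2.3−2)² + (2.8−2)² + (-2.1−2)² + (5.9−2)² = 57.75.
The Normal likelihood contributes (σ²)^(−n/2) exp(−SS/(2σ²)), so the posterior is Inverse-Gamma(α + n/2, β + SS/2) = Inverse-Gamma(7.5, 38.875).
The mode of Inverse-Gamma(a, b) is b/(a+1) = 38.875/8.5 ≈ 4.574.

σ̂²_MAP = 4.574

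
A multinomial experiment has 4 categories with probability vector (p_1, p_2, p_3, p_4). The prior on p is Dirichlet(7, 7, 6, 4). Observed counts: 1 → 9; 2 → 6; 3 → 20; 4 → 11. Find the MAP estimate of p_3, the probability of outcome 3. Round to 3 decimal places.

The posterior is Dirichlet(αᵢ + nᵢ) = Dirichlet(16, 13, 26, 15).
For a Dirichlet(a₁,…,a_K) with all aᵢ > 1, the mode has j-th component (aⱼ − 1)/(Σaᵢ − K).
Here Σaᵢ = 70 and K = 4, so p_3 = (26 − 1)/(70 − 4) = 25/66 ≈ 0.379.

MAP estimate: 0.379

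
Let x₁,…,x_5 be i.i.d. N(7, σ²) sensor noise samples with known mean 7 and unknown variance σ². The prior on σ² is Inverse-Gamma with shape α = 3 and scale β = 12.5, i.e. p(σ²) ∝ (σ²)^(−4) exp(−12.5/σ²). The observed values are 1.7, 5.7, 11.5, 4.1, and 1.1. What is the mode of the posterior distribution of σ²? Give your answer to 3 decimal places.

σ̂²_MAP = 9.096

Sum of squared deviations about the known mean: SS = (1.7−7)² + (5.7−7)² + (11.5−7)² + (4.1−7)² + (1.1−7)² = 93.25.
The Normal likelihood contributes (σ²)^(−n/2) exp(−SS/(2σ²)), so the posterior is Inverse-Gamma(α + n/2, β + SS/2) = Inverse-Gamma(5.5, 59.125).
The mode of Inverse-Gamma(a, b) is b/(a+1) = 59.125/6.5 ≈ 9.096.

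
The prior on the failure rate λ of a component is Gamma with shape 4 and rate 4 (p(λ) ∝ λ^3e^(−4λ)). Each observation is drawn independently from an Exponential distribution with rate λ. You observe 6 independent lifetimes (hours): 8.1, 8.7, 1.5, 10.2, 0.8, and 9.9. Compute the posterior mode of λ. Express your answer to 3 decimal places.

The Exponential(rate=λ) likelihood is ∝ λ^n e^(−λΣtᵢ). Here n = 6 and Σtᵢ = 8.1 + 8.7 + 1.5 + 10.2 + 0.8 + 9.9 = 39.2.
Posterior ∝ λ^3e^(−4λ) · λ^6e^(−39.2λ) = λ^9e^(−43.2λ), i.e. Gamma(10, 43.2).
Mode = (a−1)/b = 9/43.2 ≈ 0.208.

λ̂_MAP = 0.208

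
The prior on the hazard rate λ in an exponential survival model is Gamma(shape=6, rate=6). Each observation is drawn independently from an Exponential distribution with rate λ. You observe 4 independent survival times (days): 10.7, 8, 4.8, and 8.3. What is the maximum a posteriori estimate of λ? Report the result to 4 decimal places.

The Exponential(rate=λ) likelihood is ∝ λ^n e^(−λΣtᵢ). Here n = 4 and Σtᵢ = 10.7 + 8 + 4.8 + 8.3 = 31.8.
Posterior ∝ λ^5e^(−6λ) · λ^4e^(−31.8λ) = λ^9e^(−37.8λ), i.e. Gamma(10, 37.8).
Mode = (a−1)/b = 9/37.8 ≈ 0.2381.

λ̂_MAP = 0.2381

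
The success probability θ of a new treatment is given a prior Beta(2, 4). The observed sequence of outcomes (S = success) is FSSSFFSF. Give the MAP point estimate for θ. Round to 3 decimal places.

θ̂_MAP = 0.417

Prior: Beta(2, 4).
Data: 4 successes in 8 trials (from the sequence). The binomial likelihood contributes θ^4(1−θ)^4, so the posterior is Beta(2+4, 4+4) = Beta(6, 8).
For Beta(a, b) with a, b > 1 the mode is (a−1)/(a+b−2) = 5/12 ≈ 0.417.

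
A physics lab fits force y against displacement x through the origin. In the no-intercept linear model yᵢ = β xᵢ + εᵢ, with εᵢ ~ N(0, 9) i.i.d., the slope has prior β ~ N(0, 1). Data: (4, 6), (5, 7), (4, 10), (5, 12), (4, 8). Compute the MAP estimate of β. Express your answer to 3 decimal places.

β̂_MAP = 1.785

log p(β | y) = −Σ(yᵢ − βxᵢ)²/(2·9) − β²/(2·1) + const.
Setting the derivative to zero: Σxᵢ(yᵢ − βxᵢ)/9 − β/1 = 0, so β = Σxᵢyᵢ / (Σxᵢ² + σ²/τ²).
Σxᵢyᵢ = 4·6 + 5·7 + 4·10 + 5·12 + 4·8 = 191; Σxᵢ² = 98; σ²/τ² = 9.
β̂_MAP = 191 / (98 + 9) = 191/107 ≈ 1.785.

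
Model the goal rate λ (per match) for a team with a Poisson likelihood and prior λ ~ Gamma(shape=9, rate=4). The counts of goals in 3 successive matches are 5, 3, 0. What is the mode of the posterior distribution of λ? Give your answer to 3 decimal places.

Σxᵢ = 5+3+0 = 8, with n = 3.
Posterior ∝ λ^8e^(−4λ) · λ^8e^(−3λ) = λ^16e^(−7λ), i.e. Gamma(shape=17, rate=7).
The mode of a Gamma(a, b) with a ≥ 1 (shape–rate) is (a−1)/b = 16/7 ≈ 2.286.

λ̂_MAP = 2.286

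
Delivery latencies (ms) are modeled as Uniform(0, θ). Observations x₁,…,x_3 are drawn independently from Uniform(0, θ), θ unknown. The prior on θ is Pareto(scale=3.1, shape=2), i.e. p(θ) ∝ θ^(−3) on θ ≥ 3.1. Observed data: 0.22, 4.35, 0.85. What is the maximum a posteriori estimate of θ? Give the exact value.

The Uniform(0, θ) likelihood is θ^(−n) for θ ≥ max(xᵢ), zero otherwise. Here max(xᵢ) = 4.35.
Posterior ∝ θ^(−3) · θ^(−3) = θ^(−6) on θ ≥ max(3.1, 4.35) = 4.35.
This density is strictly decreasing in θ, so the posterior mode lies at the lower boundary of the support.

θ̂_MAP = 4.35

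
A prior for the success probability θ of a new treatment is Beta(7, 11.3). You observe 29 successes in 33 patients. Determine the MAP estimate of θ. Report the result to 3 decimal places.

θ̂_MAP = 0.710

Prior: Beta(7, 11.3).
Data: 29 successes in 33 trials. The binomial likelihood contributes θ^29(1−θ)^4, so the posterior is Beta(7+29, 11.3+4) = Beta(36, 15.3).
For Beta(a, b) with a, b > 1 the mode is (a−1)/(a+b−2) = 35/49.3 ≈ 0.710.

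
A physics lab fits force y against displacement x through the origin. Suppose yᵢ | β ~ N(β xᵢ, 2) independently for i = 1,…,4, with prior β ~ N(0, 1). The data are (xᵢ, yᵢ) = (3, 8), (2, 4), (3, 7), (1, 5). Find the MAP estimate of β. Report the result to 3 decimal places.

log p(β | y) = −Σ(yᵢ − βxᵢ)²/(2·2) − β²/(2·1) + const.
Setting the derivative to zero: Σxᵢ(yᵢ − βxᵢ)/2 − β/1 = 0, so β = Σxᵢyᵢ / (Σxᵢ² + σ²/τ²).
Σxᵢyᵢ = 3·8 + 2·4 + 3·7 + 1·5 = 58; Σxᵢ² = 23; σ²/τ² = 2.
β̂_MAP = 58 / (23 + 2) = 58/25 ≈ 2.320.

β̂_MAP = 2.320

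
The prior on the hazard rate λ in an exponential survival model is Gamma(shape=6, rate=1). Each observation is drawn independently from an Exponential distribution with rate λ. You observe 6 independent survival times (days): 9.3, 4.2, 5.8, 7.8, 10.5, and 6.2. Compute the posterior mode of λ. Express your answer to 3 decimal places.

λ̂_MAP = 0.246

The Exponential(rate=λ) likelihood is ∝ λ^n e^(−λΣtᵢ). Here n = 6 and Σtᵢ = 9.3 + 4.2 + 5.8 + 7.8 + 10.5 + 6.2 = 43.8.
Posterior ∝ λ^5e^(−1λ) · λ^6e^(−43.8λ) = λ^11e^(−44.8λ), i.e. Gamma(12, 44.8).
Mode = (a−1)/b = 11/44.8 ≈ 0.246.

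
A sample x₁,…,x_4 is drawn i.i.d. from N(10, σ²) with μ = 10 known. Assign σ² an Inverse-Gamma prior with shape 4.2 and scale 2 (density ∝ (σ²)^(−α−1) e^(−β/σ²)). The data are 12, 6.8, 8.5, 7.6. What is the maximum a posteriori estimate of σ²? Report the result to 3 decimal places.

σ̂²_MAP = 1.823

Sum of squared deviations about the known mean: SS = (12−10)² + (6.8−10)² + (8.5−10)² + (7.6−10)² = 22.25.
The Normal likelihood contributes (σ²)^(−n/2) exp(−SS/(2σ²)), so the posterior is Inverse-Gamma(α + n/2, β + SS/2) = Inverse-Gamma(6.2, 13.125).
The mode of Inverse-Gamma(a, b) is b/(a+1) = 13.125/7.2 ≈ 1.823.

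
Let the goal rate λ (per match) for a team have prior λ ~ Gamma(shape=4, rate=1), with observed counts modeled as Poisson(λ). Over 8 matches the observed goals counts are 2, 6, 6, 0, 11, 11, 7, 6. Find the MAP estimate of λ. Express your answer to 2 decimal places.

λ̂_MAP = 5.78

Σxᵢ = 2+6+6+0+11+11+7+6 = 49, with n = 8.
Posterior ∝ λ^3e^(−1λ) · λ^49e^(−8λ) = λ^52e^(−9λ), i.e. Gamma(shape=53, rate=9).
The mode of a Gamma(a, b) with a ≥ 1 (shape–rate) is (a−1)/b = 52/9 ≈ 5.78.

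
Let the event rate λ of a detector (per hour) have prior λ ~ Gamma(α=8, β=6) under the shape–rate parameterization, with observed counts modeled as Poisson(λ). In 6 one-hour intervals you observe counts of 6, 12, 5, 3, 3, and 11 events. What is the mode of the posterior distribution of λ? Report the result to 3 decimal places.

Σxᵢ = 6+12+5+3+3+11 = 40, with n = 6.
Posterior ∝ λ^7e^(−6λ) · λ^40e^(−6λ) = λ^47e^(−12λ), i.e. Gamma(shape=48, rate=12).
The mode of a Gamma(a, b) with a ≥ 1 (shape–rate) is (a−1)/b = 47/12 ≈ 3.917.

λ̂_MAP = 3.917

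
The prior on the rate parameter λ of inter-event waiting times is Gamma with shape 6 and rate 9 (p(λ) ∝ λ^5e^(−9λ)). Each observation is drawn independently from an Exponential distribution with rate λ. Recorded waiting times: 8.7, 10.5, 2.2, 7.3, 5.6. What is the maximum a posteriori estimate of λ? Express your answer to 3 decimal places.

The Exponential(rate=λ) likelihood is ∝ λ^n e^(−λΣtᵢ). Here n = 5 and Σtᵢ = 8.7 + 10.5 + 2.2 + 7.3 + 5.6 = 34.3.
Posterior ∝ λ^5e^(−9λ) · λ^5e^(−34.3λ) = λ^10e^(−43.3λ), i.e. Gamma(11, 43.3).
Mode = (a−1)/b = 10/43.3 ≈ 0.231.

λ̂_MAP = 0.231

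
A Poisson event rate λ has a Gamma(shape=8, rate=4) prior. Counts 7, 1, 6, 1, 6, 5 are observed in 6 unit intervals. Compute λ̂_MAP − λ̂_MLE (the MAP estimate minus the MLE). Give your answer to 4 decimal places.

Σxᵢ = 26. Posterior is Gamma(34, 10); MAP = (34−1)/10 = 33/10 ≈ 3.30000.
MLE = x̄ = 26/6 ≈ 4.33333.
Difference = 33/10 − 26/6 = -31/30 ≈ -1.0333.

MAP − MLE = -1.0333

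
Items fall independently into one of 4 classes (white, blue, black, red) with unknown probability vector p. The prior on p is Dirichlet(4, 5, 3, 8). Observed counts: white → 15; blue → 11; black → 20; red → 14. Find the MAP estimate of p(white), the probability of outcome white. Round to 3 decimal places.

MAP estimate of p(white) = 0.237

The posterior is Dirichlet(αᵢ + nᵢ) = Dirichlet(19, 16, 23, 22).
For a Dirichlet(a₁,…,a_K) with all aᵢ > 1, the mode has j-th component (aⱼ − 1)/(Σaᵢ − K).
Here Σaᵢ = 80 and K = 4, so p(white) = (19 − 1)/(80 − 4) = 18/76 ≈ 0.237.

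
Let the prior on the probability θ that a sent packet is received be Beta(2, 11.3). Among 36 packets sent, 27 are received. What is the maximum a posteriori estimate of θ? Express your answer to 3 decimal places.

θ̂_MAP = 0.592

Prior: Beta(2, 11.3).
Data: 27 successes in 36 trials. The binomial likelihood contributes θ^27(1−θ)^9, so the posterior is Beta(2+27, 11.3+9) = Beta(29, 20.3).
For Beta(a, b) with a, b > 1 the mode is (a−1)/(a+b−2) = 28/47.3 ≈ 0.592.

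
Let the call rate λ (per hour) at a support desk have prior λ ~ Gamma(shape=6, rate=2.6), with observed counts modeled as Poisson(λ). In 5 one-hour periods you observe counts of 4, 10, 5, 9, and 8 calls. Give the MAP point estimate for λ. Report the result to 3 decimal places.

Σxᵢ = 4+10+5+9+8 = 36, with n = 5.
Posterior ∝ λ^5e^(−2.6λ) · λ^36e^(−5λ) = λ^41e^(−7.6λ), i.e. Gamma(shape=42, rate=7.6).
The mode of a Gamma(a, b) with a ≥ 1 (shape–rate) is (a−1)/b = 41/7.6 ≈ 5.395.

λ̂_MAP = 5.395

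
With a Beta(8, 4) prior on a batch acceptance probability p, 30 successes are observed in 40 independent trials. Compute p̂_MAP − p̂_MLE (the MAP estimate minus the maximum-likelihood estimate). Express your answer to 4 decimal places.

MAP − MLE = -0.0100

Posterior is Beta(38, 14); MAP = (38−1)/(52−2) = 37/50 ≈ 0.74000.
MLE ignores the prior: p̂_MLE = k/n = 30/40 ≈ 0.75000.
Difference = 37/50 − 30/40 = -1/100 ≈ -0.0100.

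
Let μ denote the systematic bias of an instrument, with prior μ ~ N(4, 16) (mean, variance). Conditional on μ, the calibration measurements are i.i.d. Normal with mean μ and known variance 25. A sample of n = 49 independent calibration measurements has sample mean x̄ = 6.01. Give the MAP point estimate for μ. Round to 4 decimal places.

μ̂_MAP = 5.9479

n = 49, x̄ = 6.01.
For a Normal prior and Normal likelihood with known variance, the posterior is Normal; its mode equals its mean, the precision-weighted average.
Prior precision 1/σ₀² = 1/16 = 0.0625; data precision n/σ² = 49/25 = 1.96.
μ̂ = (0.0625·4 + 1.96·6.01) / (0.0625 + 1.96) = 12.0296/2.0225 = 120296/20225 ≈ 5.9479.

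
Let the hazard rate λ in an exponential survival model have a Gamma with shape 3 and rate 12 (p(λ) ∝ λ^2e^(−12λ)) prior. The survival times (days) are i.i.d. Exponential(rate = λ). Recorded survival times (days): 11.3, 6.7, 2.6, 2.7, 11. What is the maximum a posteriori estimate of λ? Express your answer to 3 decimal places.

λ̂_MAP = 0.151

The Exponential(rate=λ) likelihood is ∝ λ^n e^(−λΣtᵢ). Here n = 5 and Σtᵢ = 11.3 + 6.7 + 2.6 + 2.7 + 11 = 34.3.
Posterior ∝ λ^2e^(−12λ) · λ^5e^(−34.3λ) = λ^7e^(−46.3λ), i.e. Gamma(8, 46.3).
Mode = (a−1)/b = 7/46.3 ≈ 0.151.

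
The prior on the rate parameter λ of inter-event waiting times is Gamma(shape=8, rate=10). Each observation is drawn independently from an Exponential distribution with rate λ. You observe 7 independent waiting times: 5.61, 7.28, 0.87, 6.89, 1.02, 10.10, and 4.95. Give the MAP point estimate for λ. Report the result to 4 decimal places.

λ̂_MAP = 0.2997

The Exponential(rate=λ) likelihood is ∝ λ^n e^(−λΣtᵢ). Here n = 7 and Σtᵢ = 5.61 + 7.28 + 0.87 + 6.89 + 1.02 + 10.10 + 4.95 = 36.72.
Posterior ∝ λ^7e^(−10λ) · λ^7e^(−36.72λ) = λ^14e^(−46.72λ), i.e. Gamma(15, 46.72).
Mode = (a−1)/b = 14/46.72 ≈ 0.2997.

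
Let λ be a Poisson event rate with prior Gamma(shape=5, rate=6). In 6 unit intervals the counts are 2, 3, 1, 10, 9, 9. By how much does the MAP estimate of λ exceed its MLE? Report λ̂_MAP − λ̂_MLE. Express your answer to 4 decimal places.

MAP − MLE = -2.5000

Σxᵢ = 34. Posterior is Gamma(39, 12); MAP = (39−1)/12 = 38/12 ≈ 3.16667.
MLE = x̄ = 34/6 ≈ 5.66667.
Difference = 38/12 − 34/6 = -5/2 ≈ -2.5000.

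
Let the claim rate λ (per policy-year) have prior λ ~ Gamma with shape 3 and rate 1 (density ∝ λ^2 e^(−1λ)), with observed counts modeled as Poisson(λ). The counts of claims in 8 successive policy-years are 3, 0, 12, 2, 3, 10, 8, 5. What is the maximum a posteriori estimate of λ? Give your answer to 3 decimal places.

λ̂_MAP = 5.000

Σxᵢ = 3+0+12+2+3+10+8+5 = 43, with n = 8.
Posterior ∝ λ^2e^(−1λ) · λ^43e^(−8λ) = λ^45e^(−9λ), i.e. Gamma(shape=46, rate=9).
The mode of a Gamma(a, b) with a ≥ 1 (shape–rate) is (a−1)/b = 45/9 ≈ 5.000.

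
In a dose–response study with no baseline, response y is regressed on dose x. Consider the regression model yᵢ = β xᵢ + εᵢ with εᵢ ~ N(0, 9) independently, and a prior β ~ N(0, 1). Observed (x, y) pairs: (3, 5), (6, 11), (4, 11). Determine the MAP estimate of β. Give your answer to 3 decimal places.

β̂_MAP = 1.786

log p(β | y) = −Σ(yᵢ − βxᵢ)²/(2·9) − β²/(2·1) + const.
Setting the derivative to zero: Σxᵢ(yᵢ − βxᵢ)/9 − β/1 = 0, so β = Σxᵢyᵢ / (Σxᵢ² + σ²/τ²).
Σxᵢyᵢ = 3·5 + 6·11 + 4·11 = 125; Σxᵢ² = 61; σ²/τ² = 9.
β̂_MAP = 125 / (61 + 9) = 125/70 ≈ 1.786.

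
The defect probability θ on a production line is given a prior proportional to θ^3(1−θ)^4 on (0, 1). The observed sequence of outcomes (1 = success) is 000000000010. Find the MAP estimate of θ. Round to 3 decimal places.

The prior density ∝ θ^3(1−θ)^4 is the kernel of Beta(4, 5).
Data: 1 success in 12 trials (from the sequence). The binomial likelihood contributes θ(1−θ)^11, so the posterior is Beta(4+1, 5+11) = Beta(5, 16).
For Beta(a, b) with a, b > 1 the mode is (a−1)/(a+b−2) = 4/19 ≈ 0.211.

θ̂_MAP = 0.211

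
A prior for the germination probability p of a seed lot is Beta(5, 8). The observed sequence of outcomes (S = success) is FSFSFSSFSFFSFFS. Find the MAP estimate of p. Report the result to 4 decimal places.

Prior: Beta(5, 8).
Data: 7 successes in 15 trials (from the sequence). The binomial likelihood contributes p^7(1−p)^8, so the posterior is Beta(5+7, 8+8) = Beta(12, 16).
For Beta(a, b) with a, b > 1 the mode is (a−1)/(a+b−2) = 11/26 ≈ 0.4231.

p̂_MAP = 0.4231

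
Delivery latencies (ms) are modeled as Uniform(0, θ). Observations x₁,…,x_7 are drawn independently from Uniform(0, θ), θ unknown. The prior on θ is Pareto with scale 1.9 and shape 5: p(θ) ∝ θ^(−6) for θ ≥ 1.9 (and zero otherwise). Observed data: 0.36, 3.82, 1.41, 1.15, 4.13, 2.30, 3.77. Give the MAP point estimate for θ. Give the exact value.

θ̂_MAP = 4.13

The Uniform(0, θ) likelihood is θ^(−n) for θ ≥ max(xᵢ), zero otherwise. Here max(xᵢ) = 4.13.
Posterior ∝ θ^(−6) · θ^(−7) = θ^(−13) on θ ≥ max(1.9, 4.13) = 4.13.
This density is strictly decreasing in θ, so the posterior mode lies at the lower boundary of the support.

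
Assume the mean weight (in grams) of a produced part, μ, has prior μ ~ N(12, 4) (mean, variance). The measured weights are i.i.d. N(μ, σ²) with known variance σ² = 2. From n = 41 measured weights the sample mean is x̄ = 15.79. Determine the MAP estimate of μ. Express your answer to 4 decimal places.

n = 41, x̄ = 15.79.
For a Normal prior and Normal likelihood with known variance, the posterior is Normal; its mode equals its mean, the precision-weighted average.
Prior precision 1/σ₀² = 1/4 = 0.25; data precision n/σ² = 41/2 = 20.5.
μ̂ = (0.25·12 + 20.5·15.79) / (0.25 + 20.5) = 326.695/20.75 = 65339/4150 ≈ 15.7443.

μ̂_MAP = 15.7443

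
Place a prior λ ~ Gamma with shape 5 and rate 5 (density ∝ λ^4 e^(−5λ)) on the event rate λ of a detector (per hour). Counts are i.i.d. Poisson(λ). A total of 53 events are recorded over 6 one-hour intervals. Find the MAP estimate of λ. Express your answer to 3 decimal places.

λ̂_MAP = 5.182

Σxᵢ = 53, n = 6.
Posterior ∝ λ^4e^(−5λ) · λ^53e^(−6λ) = λ^57e^(−11λ), i.e. Gamma(shape=58, rate=11).
The mode of a Gamma(a, b) with a ≥ 1 (shape–rate) is (a−1)/b = 57/11 ≈ 5.182.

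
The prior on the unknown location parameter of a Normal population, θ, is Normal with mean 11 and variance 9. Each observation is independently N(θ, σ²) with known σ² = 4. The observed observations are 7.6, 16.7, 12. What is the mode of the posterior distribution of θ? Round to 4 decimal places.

θ̂_MAP = 11.9581

n = 3; x̄ = (7.6 + 16.7 + 12)/3 = 36.3/3 = 12.1.
For a Normal prior and Normal likelihood with known variance, the posterior is Normal; its mode equals its mean, the precision-weighted average.
Prior precision 1/σ₀² = 1/9; data precision n/σ² = 3/4 = 0.75.
θ̂ = ((1/9)·11 + 0.75·12.1) / (1/9 + 0.75) = (3707/360)/(31/36) = 3707/310 ≈ 11.9581.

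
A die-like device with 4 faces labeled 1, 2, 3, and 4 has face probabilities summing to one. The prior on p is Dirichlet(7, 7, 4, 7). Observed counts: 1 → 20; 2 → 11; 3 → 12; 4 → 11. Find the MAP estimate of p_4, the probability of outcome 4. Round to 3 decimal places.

The posterior is Dirichlet(αᵢ + nᵢ) = Dirichlet(27, 18, 16, 18).
For a Dirichlet(a₁,…,a_K) with all aᵢ > 1, the mode has j-th component (aⱼ − 1)/(Σaᵢ − K).
Here Σaᵢ = 79 and K = 4, so p_4 = (18 − 1)/(79 − 4) = 17/75 ≈ 0.227.

MAP estimate: 0.227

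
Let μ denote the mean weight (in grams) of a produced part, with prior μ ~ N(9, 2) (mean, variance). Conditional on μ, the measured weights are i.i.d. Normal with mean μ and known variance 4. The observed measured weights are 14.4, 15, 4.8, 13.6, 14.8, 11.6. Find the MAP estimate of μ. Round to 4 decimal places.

μ̂_MAP = 11.5250

n = 6; x̄ = (14.4 + 15 + 4.8 + 13.6 + 14.8 + 11.6)/6 = 74.2/6 = 371/30 ≈ 12.3667.
For a Normal prior and Normal likelihood with known variance, the posterior is Normal; its mode equals its mean, the precision-weighted average.
Prior precision 1/σ₀² = 1/2 = 0.5; data precision n/σ² = 6/4 = 1.5.
μ̂ = (0.5·9 + 1.5·(371/30)) / (0.5 + 1.5) = 23.05/2 = 11.5250.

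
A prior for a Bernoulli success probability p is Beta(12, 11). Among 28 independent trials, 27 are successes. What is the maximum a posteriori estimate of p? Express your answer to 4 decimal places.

p̂_MAP = 0.7755

Prior: Beta(12, 11).
Data: 27 successes in 28 trials. The binomial likelihood contributes p^27(1−p)^1, so the posterior is Beta(12+27, 11+1) = Beta(39, 12).
For Beta(a, b) with a, b > 1 the mode is (a−1)/(a+b−2) = 38/49 ≈ 0.7755.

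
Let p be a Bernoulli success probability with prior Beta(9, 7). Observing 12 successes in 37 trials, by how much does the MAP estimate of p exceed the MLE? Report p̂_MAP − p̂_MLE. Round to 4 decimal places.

MAP − MLE = 0.0678

Posterior is Beta(21, 32); MAP = (21−1)/(53−2) = 20/51 ≈ 0.39216.
MLE ignores the prior: p̂_MLE = k/n = 12/37 ≈ 0.32432.
Difference = 20/51 − 12/37 = 128/1887 ≈ 0.0678.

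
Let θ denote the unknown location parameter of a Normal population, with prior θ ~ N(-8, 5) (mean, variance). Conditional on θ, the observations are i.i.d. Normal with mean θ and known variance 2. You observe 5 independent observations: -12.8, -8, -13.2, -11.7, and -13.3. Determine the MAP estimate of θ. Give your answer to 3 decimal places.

n = 5; x̄ = ((-12.8) + (-8) + (-13.2) + (-11.7) + (-13.3))/5 = -59/5 = -11.8.
For a Normal prior and Normal likelihood with known variance, the posterior is Normal; its mode equals its mean, the precision-weighted average.
Prior precision 1/σ₀² = 1/5 = 0.2; data precision n/σ² = 5/2 = 2.5.
θ̂ = (0.2·(-8) + 2.5·(-11.8)) / (0.2 + 2.5) = (-31.1)/2.7 = -311/27 ≈ -11.519.

θ̂_MAP = -11.519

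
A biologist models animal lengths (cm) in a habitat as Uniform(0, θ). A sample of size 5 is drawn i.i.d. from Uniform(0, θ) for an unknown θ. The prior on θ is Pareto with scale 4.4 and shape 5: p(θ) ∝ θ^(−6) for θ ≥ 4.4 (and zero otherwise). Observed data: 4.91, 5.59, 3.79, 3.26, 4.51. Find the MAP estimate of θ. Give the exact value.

The Uniform(0, θ) likelihood is θ^(−n) for θ ≥ max(xᵢ), zero otherwise. Here max(xᵢ) = 5.59.
Posterior ∝ θ^(−6) · θ^(−5) = θ^(−11) on θ ≥ max(4.4, 5.59) = 5.59.
This density is strictly decreasing in θ, so the posterior mode lies at the lower boundary of the support.

θ̂_MAP = 5.59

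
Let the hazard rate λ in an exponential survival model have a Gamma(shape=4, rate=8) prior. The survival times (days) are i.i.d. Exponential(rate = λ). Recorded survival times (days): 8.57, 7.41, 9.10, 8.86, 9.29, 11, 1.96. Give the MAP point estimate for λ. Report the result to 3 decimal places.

λ̂_MAP = 0.156

The Exponential(rate=λ) likelihood is ∝ λ^n e^(−λΣtᵢ). Here n = 7 and Σtᵢ = 8.57 + 7.41 + 9.10 + 8.86 + 9.29 + 11 + 1.96 = 56.19.
Posterior ∝ λ^3e^(−8λ) · λ^7e^(−56.19λ) = λ^10e^(−64.19λ), i.e. Gamma(11, 64.19).
Mode = (a−1)/b = 10/64.19 ≈ 0.156.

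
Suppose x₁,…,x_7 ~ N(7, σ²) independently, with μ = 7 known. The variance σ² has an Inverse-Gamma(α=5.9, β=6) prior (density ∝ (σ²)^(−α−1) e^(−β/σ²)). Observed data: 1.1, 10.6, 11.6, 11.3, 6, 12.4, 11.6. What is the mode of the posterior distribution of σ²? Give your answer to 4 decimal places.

Sum of squared deviations about the known mean: SS = (1.1−7)² + (10.6−7)² + (11.6−7)² + (11.3−7)² + (6−7)² + (12.4−7)² + (11.6−7)² = 138.74.
The Normal likelihood contributes (σ²)^(−n/2) exp(−SS/(2σ²)), so the posterior is Inverse-Gamma(α + n/2, β + SS/2) = Inverse-Gamma(9.4, 75.37).
The mode of Inverse-Gamma(a, b) is b/(a+1) = 75.37/10.4 ≈ 7.2471.

σ̂²_MAP = 7.2471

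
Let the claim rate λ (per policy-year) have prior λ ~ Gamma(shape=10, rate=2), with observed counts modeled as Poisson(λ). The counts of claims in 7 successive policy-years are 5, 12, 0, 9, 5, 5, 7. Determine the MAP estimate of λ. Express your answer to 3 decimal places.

λ̂_MAP = 5.778

Σxᵢ = 5+12+0+9+5+5+7 = 43, with n = 7.
Posterior ∝ λ^9e^(−2λ) · λ^43e^(−7λ) = λ^52e^(−9λ), i.e. Gamma(shape=53, rate=9).
The mode of a Gamma(a, b) with a ≥ 1 (shape–rate) is (a−1)/b = 52/9 ≈ 5.778.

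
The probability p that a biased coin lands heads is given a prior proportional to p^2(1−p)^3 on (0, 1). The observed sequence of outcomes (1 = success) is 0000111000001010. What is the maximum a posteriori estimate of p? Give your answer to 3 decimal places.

The prior density ∝ p^2(1−p)^3 is the kernel of Beta(3, 4).
Data: 5 successes in 16 trials (from the sequence). The binomial likelihood contributes p^5(1−p)^11, so the posterior is Beta(3+5, 4+11) = Beta(8, 15).
For Beta(a, b) with a, b > 1 the mode is (a−1)/(a+b−2) = 7/21 ≈ 0.333.

p̂_MAP = 0.333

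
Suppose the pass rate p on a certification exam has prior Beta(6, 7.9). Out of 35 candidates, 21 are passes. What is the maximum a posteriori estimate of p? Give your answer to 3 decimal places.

Prior: Beta(6, 7.9).
Data: 21 successes in 35 trials. The binomial likelihood contributes p^21(1−p)^14, so the posterior is Beta(6+21, 7.9+14) = Beta(27, 21.9).
For Beta(a, b) with a, b > 1 the mode is (a−1)/(a+b−2) = 26/46.9 ≈ 0.554.

p̂_MAP = 0.554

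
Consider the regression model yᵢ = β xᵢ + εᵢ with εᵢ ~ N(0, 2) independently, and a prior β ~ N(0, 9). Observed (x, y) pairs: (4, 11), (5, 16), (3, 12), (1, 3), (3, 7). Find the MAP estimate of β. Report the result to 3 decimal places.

β̂_MAP = 3.055

log p(β | y) = −Σ(yᵢ − βxᵢ)²/(2·2) − β²/(2·9) + const.
Setting the derivative to zero: Σxᵢ(yᵢ − βxᵢ)/2 − β/9 = 0, so β = Σxᵢyᵢ / (Σxᵢ² + σ²/τ²).
Σxᵢyᵢ = 4·11 + 5·16 + 3·12 + 1·3 + 3·7 = 184; Σxᵢ² = 60; σ²/τ² = 2/9.
β̂_MAP = 184 / (60 + 2/9) = 184/(542/9) = 828/271 ≈ 3.055.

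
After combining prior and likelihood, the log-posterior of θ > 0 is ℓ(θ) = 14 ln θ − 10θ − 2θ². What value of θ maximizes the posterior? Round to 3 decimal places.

ℓ'(θ) = 14/θ − 10 − 4θ. Setting this to zero and multiplying by θ: 4θ² + 10θ − 14 = 0.
θ = (−10 + √(10² + 4·4·14)) / (2·4) = (−10 + √324) / 8 = (−10 + 18)/8 = 1.
ℓ''(θ) = −14/θ² − 4 < 0, confirming a maximum.

θ̂_MAP = 1.000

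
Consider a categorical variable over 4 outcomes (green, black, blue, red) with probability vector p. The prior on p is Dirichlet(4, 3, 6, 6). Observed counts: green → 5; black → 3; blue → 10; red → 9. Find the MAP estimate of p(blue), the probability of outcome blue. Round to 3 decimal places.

MAP estimate of p(blue) = 0.357

The posterior is Dirichlet(αᵢ + nᵢ) = Dirichlet(9, 6, 16, 15).
For a Dirichlet(a₁,…,a_K) with all aᵢ > 1, the mode has j-th component (aⱼ − 1)/(Σaᵢ − K).
Here Σaᵢ = 46 and K = 4, so p(blue) = (16 − 1)/(46 − 4) = 15/42 ≈ 0.357.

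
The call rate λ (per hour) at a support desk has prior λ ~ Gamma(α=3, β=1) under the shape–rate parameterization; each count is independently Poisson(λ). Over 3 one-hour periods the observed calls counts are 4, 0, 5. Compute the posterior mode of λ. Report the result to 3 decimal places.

Σxᵢ = 4+0+5 = 9, with n = 3.
Posterior ∝ λ^2e^(−1λ) · λ^9e^(−3λ) = λ^11e^(−4λ), i.e. Gamma(shape=12, rate=4).
The mode of a Gamma(a, b) with a ≥ 1 (shape–rate) is (a−1)/b = 11/4 ≈ 2.750.

λ̂_MAP = 2.750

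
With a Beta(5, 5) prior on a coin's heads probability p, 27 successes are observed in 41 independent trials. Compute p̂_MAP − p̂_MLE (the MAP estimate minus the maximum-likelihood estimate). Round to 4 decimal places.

Posterior is Beta(32, 19); MAP = (32−1)/(51−2) = 31/49 ≈ 0.63265.
MLE ignores the prior: p̂_MLE = k/n = 27/41 ≈ 0.65854.
Difference = 31/49 − 27/41 = -52/2009 ≈ -0.0259.

MAP − MLE = -0.0259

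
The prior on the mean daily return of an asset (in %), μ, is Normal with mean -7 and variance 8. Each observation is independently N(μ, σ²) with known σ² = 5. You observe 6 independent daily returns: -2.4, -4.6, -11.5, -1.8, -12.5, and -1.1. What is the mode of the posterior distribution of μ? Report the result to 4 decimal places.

n = 6; x̄ = ((-2.4) + (-4.6) + (-11.5) + (-1.8) + (-12.5) + (-1.1))/6 = -33.9/6 = -5.65.
For a Normal prior and Normal likelihood with known variance, the posterior is Normal; its mode equals its mean, the precision-weighted average.
Prior precision 1/σ₀² = 1/8 = 0.125; data precision n/σ² = 6/5 = 1.2.
μ̂ = (0.125·(-7) + 1.2·(-5.65)) / (0.125 + 1.2) = (-7.655)/1.325 = -1531/265 ≈ -5.7774.

μ̂_MAP = -5.7774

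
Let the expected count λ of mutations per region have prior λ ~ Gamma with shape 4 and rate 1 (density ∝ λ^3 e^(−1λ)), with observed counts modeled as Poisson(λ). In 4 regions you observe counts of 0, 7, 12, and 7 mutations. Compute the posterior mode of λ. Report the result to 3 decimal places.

Σxᵢ = 0+7+12+7 = 26, with n = 4.
Posterior ∝ λ^3e^(−1λ) · λ^26e^(−4λ) = λ^29e^(−5λ), i.e. Gamma(shape=30, rate=5).
The mode of a Gamma(a, b) with a ≥ 1 (shape–rate) is (a−1)/b = 29/5 ≈ 5.800.

λ̂_MAP = 5.800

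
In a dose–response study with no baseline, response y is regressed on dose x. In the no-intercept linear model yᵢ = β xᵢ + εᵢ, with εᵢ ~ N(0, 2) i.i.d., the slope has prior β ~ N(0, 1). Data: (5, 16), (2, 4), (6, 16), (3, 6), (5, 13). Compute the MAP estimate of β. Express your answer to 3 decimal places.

β̂_MAP = 2.644

log p(β | y) = −Σ(yᵢ − βxᵢ)²/(2·2) − β²/(2·1) + const.
Setting the derivative to zero: Σxᵢ(yᵢ − βxᵢ)/2 − β/1 = 0, so β = Σxᵢyᵢ / (Σxᵢ² + σ²/τ²).
Σxᵢyᵢ = 5·16 + 2·4 + 6·16 + 3·6 + 5·13 = 267; Σxᵢ² = 99; σ²/τ² = 2.
β̂_MAP = 267 / (99 + 2) = 267/101 ≈ 2.644.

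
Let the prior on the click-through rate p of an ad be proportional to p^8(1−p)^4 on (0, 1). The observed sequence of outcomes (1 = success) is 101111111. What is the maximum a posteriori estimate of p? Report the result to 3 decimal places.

The prior density ∝ p^8(1−p)^4 is the kernel of Beta(9, 5).
Data: 8 successes in 9 trials (from the sequence). The binomial likelihood contributes p^8(1−p)^1, so the posterior is Beta(9+8, 5+1) = Beta(17, 6).
For Beta(a, b) with a, b > 1 the mode is (a−1)/(a+b−2) = 16/21 ≈ 0.762.

p̂_MAP = 0.762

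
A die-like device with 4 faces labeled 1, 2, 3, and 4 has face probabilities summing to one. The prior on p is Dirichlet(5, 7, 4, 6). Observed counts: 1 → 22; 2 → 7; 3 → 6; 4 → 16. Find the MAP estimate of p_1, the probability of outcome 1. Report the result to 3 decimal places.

The posterior is Dirichlet(αᵢ + nᵢ) = Dirichlet(27, 14, 10, 22).
For a Dirichlet(a₁,…,a_K) with all aᵢ > 1, the mode has j-th component (aⱼ − 1)/(Σaᵢ − K).
Here Σaᵢ = 73 and K = 4, so p_1 = (27 − 1)/(73 − 4) = 26/69 ≈ 0.377.

MAP estimate: 0.377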